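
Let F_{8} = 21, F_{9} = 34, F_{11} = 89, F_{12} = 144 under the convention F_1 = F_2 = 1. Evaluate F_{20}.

6765

By the addition formula F_{m+n} = F_m F_{n+1} + F_{m−1} F_n with m=9, n=11: F_{20} = 34·144 + 21·89 = 4896 + 1869 = 6765.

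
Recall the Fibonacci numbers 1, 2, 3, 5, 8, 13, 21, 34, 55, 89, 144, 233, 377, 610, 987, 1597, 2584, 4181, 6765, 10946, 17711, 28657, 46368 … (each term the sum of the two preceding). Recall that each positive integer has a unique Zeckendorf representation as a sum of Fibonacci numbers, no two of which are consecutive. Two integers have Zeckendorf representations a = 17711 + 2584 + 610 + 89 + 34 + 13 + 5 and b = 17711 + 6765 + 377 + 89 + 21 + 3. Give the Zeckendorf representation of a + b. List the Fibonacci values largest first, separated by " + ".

28657 + 10946 + 4181 + 1597 + 610 + 21

The two numbers are 21046 and 24966, so their sum is 46012.
28657 ≤ 46012 < 46368, so take 28657; remainder 17355
10946 ≤ 17355 < 17711, so take 10946; remainder 6409
4181 ≤ 6409 < 6765, so take 4181; remainder 2228
1597 ≤ 2228 < 2584, so take 1597; remainder 631
610 ≤ 631 < 987, so take 610; remainder 21
21 ≤ 21 < 34, so take 21; remainder 0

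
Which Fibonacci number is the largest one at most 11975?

10946

10946 ≤ 11975 < 17711, so the largest Fibonacci number not exceeding 11975 is 10946.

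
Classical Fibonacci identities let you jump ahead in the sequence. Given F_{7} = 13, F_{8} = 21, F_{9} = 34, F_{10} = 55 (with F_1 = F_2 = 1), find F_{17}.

1597

By the addition formula F_{m+n} = F_m F_{n+1} + F_{m−1} F_n with m=8, n=9: F_{17} = 21·55 + 13·34 = 1155 + 442 = 1597.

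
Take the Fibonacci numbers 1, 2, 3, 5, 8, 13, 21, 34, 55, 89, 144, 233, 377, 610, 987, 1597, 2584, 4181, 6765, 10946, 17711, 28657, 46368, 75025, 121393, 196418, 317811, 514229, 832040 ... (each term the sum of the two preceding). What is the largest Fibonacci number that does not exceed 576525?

514229

514229 ≤ 576525 < 832040, so the largest Fibonacci number not exceeding 576525 is 514229.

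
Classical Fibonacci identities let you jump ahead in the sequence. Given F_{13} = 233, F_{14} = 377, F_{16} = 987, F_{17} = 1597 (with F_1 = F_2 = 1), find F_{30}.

By the addition formula F_{m+n} = F_m F_{n+1} + F_{m−1} F_n with m=17, n=13: F_{30} = 1597·377 + 987·233 = 602069 + 229971 = 832040.

832040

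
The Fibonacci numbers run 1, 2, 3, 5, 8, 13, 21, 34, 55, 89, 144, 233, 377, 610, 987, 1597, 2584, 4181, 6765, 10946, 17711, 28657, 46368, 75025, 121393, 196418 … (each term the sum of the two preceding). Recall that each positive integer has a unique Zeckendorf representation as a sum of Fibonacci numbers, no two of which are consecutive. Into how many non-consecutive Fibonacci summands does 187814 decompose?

187814 − 121393 = 66421
66421 − 46368 = 20053
20053 − 17711 = 2342
2342 − 1597 = 745
745 − 610 = 135
135 − 89 = 46
46 − 34 = 12
12 − 8 = 4
4 − 3 = 1
1 − 1 = 0
187814 = 121393 + 46368 + 17711 + 1597 + 610 + 89 + 34 + 8 + 3 + 1, which has 10 terms.

10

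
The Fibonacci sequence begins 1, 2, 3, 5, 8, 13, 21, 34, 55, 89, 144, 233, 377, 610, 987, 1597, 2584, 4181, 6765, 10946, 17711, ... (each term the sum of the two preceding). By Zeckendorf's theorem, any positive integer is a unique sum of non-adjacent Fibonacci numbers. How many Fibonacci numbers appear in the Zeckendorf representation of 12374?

6

Greedy algorithm:
largest Fibonacci ≤ 12374 is 10946; 12374 − 10946 = 1428
largest Fibonacci ≤ 1428 is 987; 1428 − 987 = 441
largest Fibonacci ≤ 441 is 377; 441 − 377 = 64
largest Fibonacci ≤ 64 is 55; 64 − 55 = 9
largest Fibonacci ≤ 9 is 8; 9 − 8 = 1
largest Fibonacci ≤ 1 is 1; 1 − 1 = 0
12374 = 10946 + 987 + 377 + 55 + 8 + 1, which has 6 terms.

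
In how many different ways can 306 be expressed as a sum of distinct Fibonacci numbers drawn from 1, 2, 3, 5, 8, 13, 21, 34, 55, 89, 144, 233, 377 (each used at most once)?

306 = 233+55+13+5 = 233+55+13+3+2 = 233+34+21+13+5 = 144+89+55+13+5 = 233+55+8+5+3+2 = … (7 more), for 12 in all.

12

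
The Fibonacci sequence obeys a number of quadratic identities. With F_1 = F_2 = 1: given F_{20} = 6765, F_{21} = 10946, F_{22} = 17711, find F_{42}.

267914296

By the addition formula F_{m+n} = F_m F_{n+1} + F_{m−1} F_n with m=22, n=20: F_{42} = 17711·10946 + 10946·6765 = 193864606 + 74049690 = 267914296.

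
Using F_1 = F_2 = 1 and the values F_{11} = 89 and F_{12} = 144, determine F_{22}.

17711

By the doubling identity F_{2k} = F_k(2F_{k+1} − F_k): F_{22} = 89·(2·144 − 89) = 89·199 = 17711.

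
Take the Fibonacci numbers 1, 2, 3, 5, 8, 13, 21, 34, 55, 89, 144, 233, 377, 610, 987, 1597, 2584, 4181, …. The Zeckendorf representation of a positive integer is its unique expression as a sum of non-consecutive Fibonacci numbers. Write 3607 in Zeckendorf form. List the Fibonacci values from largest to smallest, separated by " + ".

3607 − 2584 = 1023
1023 − 987 = 36
36 − 34 = 2
2 − 2 = 0
So 3607 = 2584 + 987 + 34 + 2, with no two terms consecutive in the sequence.

2584 + 987 + 34 + 2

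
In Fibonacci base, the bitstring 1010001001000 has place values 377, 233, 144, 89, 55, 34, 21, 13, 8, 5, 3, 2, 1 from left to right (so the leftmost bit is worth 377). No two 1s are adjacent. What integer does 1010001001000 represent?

547

Summing the place values of the 1 bits: 377 + 144 + 21 + 5 = 547.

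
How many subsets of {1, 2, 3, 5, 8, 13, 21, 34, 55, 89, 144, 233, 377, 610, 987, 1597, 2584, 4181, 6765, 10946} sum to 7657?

Starting from the Zeckendorf form and repeatedly splitting a term F_k into F_{k−1} + F_{k−2} (when neither is already used) reaches every representation.
7657 = 6765+610+233+34+13+2 = 6765+610+233+34+8+5+2 = 6765+610+144+89+34+13+2 = … (30 more), for 33 in all.

33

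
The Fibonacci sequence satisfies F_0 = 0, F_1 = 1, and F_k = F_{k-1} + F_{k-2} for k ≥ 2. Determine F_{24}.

46368

Iterating the recurrence up to F_{16} = 987 and F_{15} = 610:
F_{17} = F_{16} + F_{15} = 987 + 610 = 1597
F_{18} = F_{17} + F_{16} = 1597 + 987 = 2584
F_{19} = F_{18} + F_{17} = 2584 + 1597 = 4181
F_{20} = F_{19} + F_{18} = 4181 + 2584 = 6765
F_{21} = F_{20} + F_{19} = 6765 + 4181 = 10946
F_{22} = F_{21} + F_{20} = 10946 + 6765 = 17711
F_{23} = F_{22} + F_{21} = 17711 + 10946 = 28657
F_{24} = F_{23} + F_{22} = 28657 + 17711 = 46368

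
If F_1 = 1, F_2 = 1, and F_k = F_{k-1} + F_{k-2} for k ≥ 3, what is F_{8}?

Iterating the recurrence up to F_{4} = 3 and F_{3} = 2:
F_{5} = F_{4} + F_{3} = 3 + 2 = 5
F_{6} = F_{5} + F_{4} = 5 + 3 = 8
F_{7} = F_{6} + F_{5} = 8 + 5 = 13
F_{8} = F_{7} + F_{6} = 13 + 8 = 21

21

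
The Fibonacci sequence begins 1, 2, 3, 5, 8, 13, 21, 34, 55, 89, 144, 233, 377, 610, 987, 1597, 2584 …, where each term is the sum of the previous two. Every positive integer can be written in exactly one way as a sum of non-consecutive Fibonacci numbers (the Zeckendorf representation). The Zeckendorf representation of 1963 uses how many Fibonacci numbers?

6

largest Fibonacci ≤ 1963 is 1597; 1963 − 1597 = 366
largest Fibonacci ≤ 366 is 233; 366 − 233 = 133
largest Fibonacci ≤ 133 is 89; 133 − 89 = 44
largest Fibonacci ≤ 44 is 34; 44 − 34 = 10
largest Fibonacci ≤ 10 is 8; 10 − 8 = 2
largest Fibonacci ≤ 2 is 2; 2 − 2 = 0
1963 = 1597 + 233 + 89 + 34 + 8 + 2, which has 6 terms.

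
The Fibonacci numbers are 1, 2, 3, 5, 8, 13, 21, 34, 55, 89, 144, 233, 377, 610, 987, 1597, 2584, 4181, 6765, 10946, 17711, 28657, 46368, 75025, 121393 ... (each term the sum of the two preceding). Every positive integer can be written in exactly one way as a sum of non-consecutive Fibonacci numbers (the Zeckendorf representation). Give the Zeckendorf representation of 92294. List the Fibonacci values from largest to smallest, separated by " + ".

92294 − 75025 = 17269
17269 − 10946 = 6323
6323 − 4181 = 2142
2142 − 1597 = 545
545 − 377 = 168
168 − 144 = 24
24 − 21 = 3
3 − 3 = 0
So 92294 = 75025 + 10946 + 4181 + 1597 + 377 + 144 + 21 + 3, with no two terms consecutive in the sequence.

75025 + 10946 + 4181 + 1597 + 377 + 144 + 21 + 3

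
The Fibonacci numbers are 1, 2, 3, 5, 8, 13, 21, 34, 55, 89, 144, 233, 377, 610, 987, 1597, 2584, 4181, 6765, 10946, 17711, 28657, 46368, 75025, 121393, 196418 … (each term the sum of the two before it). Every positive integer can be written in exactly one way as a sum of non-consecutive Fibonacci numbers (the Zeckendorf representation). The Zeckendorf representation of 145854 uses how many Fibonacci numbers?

10

largest Fibonacci ≤ 145854 is 121393; 145854 − 121393 = 24461
largest Fibonacci ≤ 24461 is 17711; 24461 − 17711 = 6750
largest Fibonacci ≤ 6750 is 4181; 6750 − 4181 = 2569
largest Fibonacci ≤ 2569 is 1597; 2569 − 1597 = 972
largest Fibonacci ≤ 972 is 610; 972 − 610 = 362
largest Fibonacci ≤ 362 is 233; 362 − 233 = 129
largest Fibonacci ≤ 129 is 89; 129 − 89 = 40
largest Fibonacci ≤ 40 is 34; 40 − 34 = 6
largest Fibonacci ≤ 6 is 5; 6 − 5 = 1
largest Fibonacci ≤ 1 is 1; 1 − 1 = 0
145854 = 121393 + 17711 + 4181 + 1597 + 610 + 233 + 89 + 34 + 5 + 1, which has 10 terms.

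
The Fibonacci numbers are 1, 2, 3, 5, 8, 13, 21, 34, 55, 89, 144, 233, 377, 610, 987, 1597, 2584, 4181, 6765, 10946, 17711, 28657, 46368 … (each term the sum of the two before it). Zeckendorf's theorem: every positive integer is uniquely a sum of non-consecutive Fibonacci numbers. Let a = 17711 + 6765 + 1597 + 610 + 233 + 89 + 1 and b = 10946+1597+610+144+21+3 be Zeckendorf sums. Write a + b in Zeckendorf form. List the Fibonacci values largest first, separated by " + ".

The two numbers are 27006 and 13321, so their sum is 40327.
Repeatedly subtract the largest Fibonacci number that fits:
subtract 28657 from 40327: 11670 remains
subtract 10946 from 11670: 724 remains
subtract 610 from 724: 114 remains
subtract 89 from 114: 25 remains
subtract 21 from 25: 4 remains
subtract 3 from 4: 1 remains
subtract 1 from 1: 0 remains

28657 + 10946 + 610 + 89 + 21 + 3 + 1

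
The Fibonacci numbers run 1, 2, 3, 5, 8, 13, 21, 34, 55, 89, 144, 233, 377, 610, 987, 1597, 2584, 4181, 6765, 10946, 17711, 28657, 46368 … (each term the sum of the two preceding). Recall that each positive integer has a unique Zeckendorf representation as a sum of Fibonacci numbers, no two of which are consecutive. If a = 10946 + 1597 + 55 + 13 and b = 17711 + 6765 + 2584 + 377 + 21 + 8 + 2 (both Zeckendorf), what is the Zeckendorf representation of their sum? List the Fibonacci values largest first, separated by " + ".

28657 + 10946 + 377 + 89 + 8 + 2

The two numbers are 12611 and 27468, so their sum is 40079.
40079: greatest Fibonacci not exceeding it is 28657, leaving 11422
11422: greatest Fibonacci not exceeding it is 10946, leaving 476
476: greatest Fibonacci not exceeding it is 377, leaving 99
99: greatest Fibonacci not exceeding it is 89, leaving 10
10: greatest Fibonacci not exceeding it is 8, leaving 2
2: greatest Fibonacci not exceeding it is 2, leaving 0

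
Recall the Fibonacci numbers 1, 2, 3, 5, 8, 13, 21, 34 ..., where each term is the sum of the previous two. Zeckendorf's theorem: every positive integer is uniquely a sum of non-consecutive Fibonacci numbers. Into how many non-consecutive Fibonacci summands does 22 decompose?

2

Greedy algorithm:
22: greatest Fibonacci not exceeding it is 21, leaving 1
1: greatest Fibonacci not exceeding it is 1, leaving 0
22 = 21 + 1, which has 2 terms.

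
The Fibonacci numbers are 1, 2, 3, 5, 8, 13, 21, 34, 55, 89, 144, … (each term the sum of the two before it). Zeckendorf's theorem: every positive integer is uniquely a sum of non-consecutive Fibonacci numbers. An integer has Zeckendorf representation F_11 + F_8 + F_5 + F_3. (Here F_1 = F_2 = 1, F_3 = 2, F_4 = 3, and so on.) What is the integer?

117

F_11 + F_8 + F_5 + F_3 = 89 + 21 + 5 + 2 = 117.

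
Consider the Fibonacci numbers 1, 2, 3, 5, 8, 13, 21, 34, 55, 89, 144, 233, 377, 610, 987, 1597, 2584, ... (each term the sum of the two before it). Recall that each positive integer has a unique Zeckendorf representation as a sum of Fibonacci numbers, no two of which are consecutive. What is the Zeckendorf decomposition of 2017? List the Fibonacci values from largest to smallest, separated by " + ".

Greedily peel off the largest Fibonacci term at each step:
largest Fibonacci ≤ 2017 is 1597; 2017 − 1597 = 420
largest Fibonacci ≤ 420 is 377; 420 − 377 = 43
largest Fibonacci ≤ 43 is 34; 43 − 34 = 9
largest Fibonacci ≤ 9 is 8; 9 − 8 = 1
largest Fibonacci ≤ 1 is 1; 1 − 1 = 0
So 2017 = 1597 + 377 + 34 + 8 + 1, with no two terms consecutive in the sequence.

1597 + 377 + 34 + 8 + 1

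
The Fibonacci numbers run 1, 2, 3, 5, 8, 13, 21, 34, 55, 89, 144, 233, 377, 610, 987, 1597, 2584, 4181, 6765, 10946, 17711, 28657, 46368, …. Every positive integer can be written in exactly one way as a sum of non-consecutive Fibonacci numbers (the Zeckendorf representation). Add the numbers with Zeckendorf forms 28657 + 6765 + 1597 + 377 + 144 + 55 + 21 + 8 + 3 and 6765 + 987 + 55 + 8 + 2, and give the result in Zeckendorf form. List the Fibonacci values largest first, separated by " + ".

The two numbers are 37627 and 7817, so their sum is 45444.
subtract 28657 from 45444: 16787 remains
subtract 10946 from 16787: 5841 remains
subtract 4181 from 5841: 1660 remains
subtract 1597 from 1660: 63 remains
subtract 55 from 63: 8 remains
subtract 8 from 8: 0 remains

28657 + 10946 + 4181 + 1597 + 55 + 8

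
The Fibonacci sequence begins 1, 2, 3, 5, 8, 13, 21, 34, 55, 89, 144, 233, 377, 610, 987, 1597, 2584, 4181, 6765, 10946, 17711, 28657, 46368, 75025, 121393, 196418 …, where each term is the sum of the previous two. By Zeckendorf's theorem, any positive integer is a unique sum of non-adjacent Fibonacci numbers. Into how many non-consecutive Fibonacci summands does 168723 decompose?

8

121393 ≤ 168723 < 196418, so take 121393; remainder 47330
46368 ≤ 47330 < 75025, so take 46368; remainder 962
610 ≤ 962 < 987, so take 610; remainder 352
233 ≤ 352 < 377, so take 233; remainder 119
89 ≤ 119 < 144, so take 89; remainder 30
21 ≤ 30 < 34, so take 21; remainder 9
8 ≤ 9 < 13, so take 8; remainder 1
1 ≤ 1 < 2, so take 1; remainder 0
168723 = 121393 + 46368 + 610 + 233 + 89 + 21 + 8 + 1, which has 8 terms.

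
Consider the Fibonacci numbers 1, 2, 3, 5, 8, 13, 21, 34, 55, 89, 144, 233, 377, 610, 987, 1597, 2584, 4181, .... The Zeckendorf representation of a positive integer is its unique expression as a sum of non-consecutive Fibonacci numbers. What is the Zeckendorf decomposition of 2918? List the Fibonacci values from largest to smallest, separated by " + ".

take 2584 (≤ 2918); 2918 − 2584 = 334
take 233 (≤ 334); 334 − 233 = 101
take 89 (≤ 101); 101 − 89 = 12
take 8 (≤ 12); 12 − 8 = 4
take 3 (≤ 4); 4 − 3 = 1
take 1 (≤ 1); 1 − 1 = 0
So 2918 = 2584 + 233 + 89 + 8 + 3 + 1, with no two terms consecutive in the sequence.

2584 + 233 + 89 + 8 + 3 + 1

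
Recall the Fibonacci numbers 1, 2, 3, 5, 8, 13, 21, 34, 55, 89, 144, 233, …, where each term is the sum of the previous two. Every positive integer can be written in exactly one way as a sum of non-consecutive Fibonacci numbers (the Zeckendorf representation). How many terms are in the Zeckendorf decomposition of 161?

161 − 144 = 17
17 − 13 = 4
4 − 3 = 1
1 − 1 = 0
161 = 144 + 13 + 3 + 1, which has 4 terms.

4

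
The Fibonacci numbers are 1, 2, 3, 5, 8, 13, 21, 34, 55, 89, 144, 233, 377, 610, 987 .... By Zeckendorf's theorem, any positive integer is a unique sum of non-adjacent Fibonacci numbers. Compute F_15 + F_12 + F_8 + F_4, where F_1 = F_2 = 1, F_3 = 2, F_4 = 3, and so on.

F_15 + F_12 + F_8 + F_4 = 610 + 144 + 21 + 3 = 778.

778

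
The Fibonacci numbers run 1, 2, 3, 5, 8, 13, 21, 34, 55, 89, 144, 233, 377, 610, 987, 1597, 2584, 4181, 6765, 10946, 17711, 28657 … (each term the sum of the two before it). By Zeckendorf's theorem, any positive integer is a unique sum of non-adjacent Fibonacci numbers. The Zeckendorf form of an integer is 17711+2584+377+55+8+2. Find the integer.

20737

17711+2584+377+55+8+2 = 20737.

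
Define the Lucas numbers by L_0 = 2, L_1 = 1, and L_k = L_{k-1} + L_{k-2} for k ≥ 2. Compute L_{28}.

710647

Iterating the recurrence up to L_{20} = 15127 and L_{19} = 9349:
L_{21} = L_{20} + L_{19} = 15127 + 9349 = 24476
L_{22} = L_{21} + L_{20} = 24476 + 15127 = 39603
L_{23} = L_{22} + L_{21} = 39603 + 24476 = 64079
L_{24} = L_{23} + L_{22} = 64079 + 39603 = 103682
L_{25} = L_{24} + L_{23} = 103682 + 64079 = 167761
L_{26} = L_{25} + L_{24} = 167761 + 103682 = 271443
L_{27} = L_{26} + L_{25} = 271443 + 167761 = 439204
L_{28} = L_{27} + L_{26} = 439204 + 271443 = 710647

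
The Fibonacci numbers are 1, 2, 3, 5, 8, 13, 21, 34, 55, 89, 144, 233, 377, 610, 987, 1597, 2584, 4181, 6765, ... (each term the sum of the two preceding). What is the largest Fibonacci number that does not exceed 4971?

4181

4181 ≤ 4971 < 6765, so the largest Fibonacci number not exceeding 4971 is 4181.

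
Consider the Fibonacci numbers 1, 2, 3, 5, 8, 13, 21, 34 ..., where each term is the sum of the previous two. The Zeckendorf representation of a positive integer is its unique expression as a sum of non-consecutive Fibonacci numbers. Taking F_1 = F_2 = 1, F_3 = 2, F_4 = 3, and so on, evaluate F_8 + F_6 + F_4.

F_8 + F_6 + F_4 = 21 + 8 + 3 = 32.

32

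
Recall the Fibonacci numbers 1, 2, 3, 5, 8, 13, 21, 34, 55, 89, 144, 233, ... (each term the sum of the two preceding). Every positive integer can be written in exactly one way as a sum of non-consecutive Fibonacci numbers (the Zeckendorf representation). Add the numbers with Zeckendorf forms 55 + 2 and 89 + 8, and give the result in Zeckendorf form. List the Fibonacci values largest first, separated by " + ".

144 + 8 + 2

The two numbers are 57 and 97, so their sum is 154.
Greedy algorithm:
154 − 144 = 10
10 − 8 = 2
2 − 2 = 0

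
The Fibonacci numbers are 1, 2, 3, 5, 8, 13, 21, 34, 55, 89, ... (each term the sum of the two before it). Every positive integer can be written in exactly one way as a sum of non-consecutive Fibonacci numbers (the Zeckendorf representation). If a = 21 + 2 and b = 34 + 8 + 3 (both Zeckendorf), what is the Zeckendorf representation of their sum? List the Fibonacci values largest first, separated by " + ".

55 + 13

The two numbers are 23 and 45, so their sum is 68.
Repeatedly subtract the largest Fibonacci number that fits:
largest Fibonacci ≤ 68 is 55; 68 − 55 = 13
largest Fibonacci ≤ 13 is 13; 13 − 13 = 0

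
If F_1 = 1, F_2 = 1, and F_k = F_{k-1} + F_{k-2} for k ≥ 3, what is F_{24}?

Iterating the recurrence up to F_{18} = 2584 and F_{17} = 1597:
F_{19} = F_{18} + F_{17} = 2584 + 1597 = 4181
F_{20} = F_{19} + F_{18} = 4181 + 2584 = 6765
F_{21} = F_{20} + F_{19} = 6765 + 4181 = 10946
F_{22} = F_{21} + F_{20} = 10946 + 6765 = 17711
F_{23} = F_{22} + F_{21} = 17711 + 10946 = 28657
F_{24} = F_{23} + F_{22} = 28657 + 17711 = 46368

46368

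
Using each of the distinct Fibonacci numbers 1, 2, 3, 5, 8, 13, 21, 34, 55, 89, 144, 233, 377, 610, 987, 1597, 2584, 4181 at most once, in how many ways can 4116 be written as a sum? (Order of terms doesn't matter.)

4116 = 2584+987+377+144+21+3 = 2584+987+377+144+21+2+1 = 2584+987+377+144+13+8+3 = 2584+987+377+89+55+21+3 = 2584+987+377+144+13+8+2+1 = … (32 more), for 37 in all.

37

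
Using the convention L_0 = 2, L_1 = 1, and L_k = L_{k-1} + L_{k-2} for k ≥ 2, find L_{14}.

Iterating the recurrence up to L_{6} = 18 and L_{5} = 11:
L_{7} = L_{6} + L_{5} = 18 + 11 = 29
L_{8} = L_{7} + L_{6} = 29 + 18 = 47
L_{9} = L_{8} + L_{7} = 47 + 29 = 76
L_{10} = L_{9} + L_{8} = 76 + 47 = 123
L_{11} = L_{10} + L_{9} = 123 + 76 = 199
L_{12} = L_{11} + L_{10} = 199 + 123 = 322
L_{13} = L_{12} + L_{11} = 322 + 199 = 521
L_{14} = L_{13} + L_{12} = 521 + 322 = 843

843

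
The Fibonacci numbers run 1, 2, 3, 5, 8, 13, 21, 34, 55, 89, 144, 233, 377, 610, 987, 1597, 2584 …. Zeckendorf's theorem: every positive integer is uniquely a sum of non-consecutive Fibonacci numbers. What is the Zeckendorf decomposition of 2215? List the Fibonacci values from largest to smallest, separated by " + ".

take 1597 (≤ 2215); 2215 − 1597 = 618
take 610 (≤ 618); 618 − 610 = 8
take 8 (≤ 8); 8 − 8 = 0
So 2215 = 1597 + 610 + 8, with no two terms consecutive in the sequence.

1597 + 610 + 8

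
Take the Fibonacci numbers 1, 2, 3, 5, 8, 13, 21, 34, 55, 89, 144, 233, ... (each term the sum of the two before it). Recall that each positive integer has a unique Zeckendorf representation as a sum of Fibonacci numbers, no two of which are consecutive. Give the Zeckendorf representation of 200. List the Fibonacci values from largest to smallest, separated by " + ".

Greedily peel off the largest Fibonacci term at each step:
take 144 (≤ 200); 200 − 144 = 56
take 55 (≤ 56); 56 − 55 = 1
take 1 (≤ 1); 1 − 1 = 0
So 200 = 144 + 55 + 1, with no two terms consecutive in the sequence.

144 + 55 + 1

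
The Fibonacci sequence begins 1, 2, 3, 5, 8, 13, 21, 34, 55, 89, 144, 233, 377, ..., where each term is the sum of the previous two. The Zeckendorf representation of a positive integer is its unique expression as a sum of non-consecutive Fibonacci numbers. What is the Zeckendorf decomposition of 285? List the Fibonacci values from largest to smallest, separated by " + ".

233 + 34 + 13 + 5

Greedily peel off the largest Fibonacci term at each step:
largest Fibonacci ≤ 285 is 233; 285 − 233 = 52
largest Fibonacci ≤ 52 is 34; 52 − 34 = 18
largest Fibonacci ≤ 18 is 13; 18 − 13 = 5
largest Fibonacci ≤ 5 is 5; 5 − 5 = 0
So 285 = 233 + 34 + 13 + 5, with no two terms consecutive in the sequence.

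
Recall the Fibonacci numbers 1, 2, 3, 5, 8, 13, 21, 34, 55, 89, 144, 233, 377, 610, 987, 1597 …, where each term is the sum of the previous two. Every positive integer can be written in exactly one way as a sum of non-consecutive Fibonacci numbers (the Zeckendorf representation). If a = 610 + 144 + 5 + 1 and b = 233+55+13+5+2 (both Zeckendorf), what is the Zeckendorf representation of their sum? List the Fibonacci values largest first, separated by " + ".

The two numbers are 760 and 308, so their sum is 1068.
1068 − 987 = 81
81 − 55 = 26
26 − 21 = 5
5 − 5 = 0

987 + 55 + 21 + 5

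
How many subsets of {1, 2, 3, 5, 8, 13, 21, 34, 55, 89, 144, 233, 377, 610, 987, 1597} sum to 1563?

Starting from the Zeckendorf form and repeatedly splitting a term F_k into F_{k−1} + F_{k−2} (when neither is already used) reaches every representation.
1563 = 987+377+144+55 = 987+377+144+34+21 = 987+377+144+34+13+8 = 987+377+89+55+34+21 = … (13 more), for 17 in all.

17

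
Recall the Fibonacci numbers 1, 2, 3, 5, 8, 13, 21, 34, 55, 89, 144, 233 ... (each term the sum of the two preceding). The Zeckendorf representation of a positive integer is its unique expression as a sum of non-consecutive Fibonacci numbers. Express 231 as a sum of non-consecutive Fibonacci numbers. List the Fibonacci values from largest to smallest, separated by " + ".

144 ≤ 231 < 233, so take 144; remainder 87
55 ≤ 87 < 89, so take 55; remainder 32
21 ≤ 32 < 34, so take 21; remainder 11
8 ≤ 11 < 13, so take 8; remainder 3
3 ≤ 3 < 5, so take 3; remainder 0
So 231 = 144 + 55 + 21 + 8 + 3, with no two terms consecutive in the sequence.

144 + 55 + 21 + 8 + 3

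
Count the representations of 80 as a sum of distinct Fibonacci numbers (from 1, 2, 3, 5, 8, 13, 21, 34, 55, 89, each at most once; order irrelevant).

3

Each representation comes from the Zeckendorf form by replacing some F_k with F_{k−1} + F_{k−2} where possible.
80 = 55+21+3+1 = 55+13+8+3+1 = 34+21+13+8+3+1 — 3 representations.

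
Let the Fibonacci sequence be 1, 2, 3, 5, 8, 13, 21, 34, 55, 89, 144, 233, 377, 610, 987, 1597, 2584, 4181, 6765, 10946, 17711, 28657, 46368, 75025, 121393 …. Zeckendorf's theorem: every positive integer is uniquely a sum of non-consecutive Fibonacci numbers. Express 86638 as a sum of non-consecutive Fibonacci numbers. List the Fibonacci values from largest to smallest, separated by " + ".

75025 + 10946 + 610 + 55 + 2

Greedily peel off the largest Fibonacci term at each step:
75025 ≤ 86638 < 121393, so take 75025; remainder 11613
10946 ≤ 11613 < 17711, so take 10946; remainder 667
610 ≤ 667 < 987, so take 610; remainder 57
55 ≤ 57 < 89, so take 55; remainder 2
2 ≤ 2 < 3, so take 2; remainder 0
So 86638 = 75025 + 10946 + 610 + 55 + 2, with no two terms consecutive in the sequence.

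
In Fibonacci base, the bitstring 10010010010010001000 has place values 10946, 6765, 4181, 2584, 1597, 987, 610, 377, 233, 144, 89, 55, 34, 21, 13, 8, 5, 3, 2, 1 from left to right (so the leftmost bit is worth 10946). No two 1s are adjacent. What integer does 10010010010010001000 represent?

Summing the place values of the 1 bits: 10946 + 2584 + 610 + 144 + 34 + 5 = 14323.

14323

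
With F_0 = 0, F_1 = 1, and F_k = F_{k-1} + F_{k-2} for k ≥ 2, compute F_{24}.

46368

Iterating the recurrence up to F_{19} = 4181 and F_{18} = 2584:
F_{20} = F_{19} + F_{18} = 4181 + 2584 = 6765
F_{21} = F_{20} + F_{19} = 6765 + 4181 = 10946
F_{22} = F_{21} + F_{20} = 10946 + 6765 = 17711
F_{23} = F_{22} + F_{21} = 17711 + 10946 = 28657
F_{24} = F_{23} + F_{22} = 28657 + 17711 = 46368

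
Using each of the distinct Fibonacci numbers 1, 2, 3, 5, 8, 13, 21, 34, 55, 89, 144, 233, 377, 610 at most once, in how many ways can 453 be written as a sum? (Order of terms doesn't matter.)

Each representation comes from the Zeckendorf form by replacing some F_k with F_{k−1} + F_{k−2} where possible.
453 = 377+55+21 = 377+55+13+8 = 233+144+55+21 = … (14 more), for 17 in all.

17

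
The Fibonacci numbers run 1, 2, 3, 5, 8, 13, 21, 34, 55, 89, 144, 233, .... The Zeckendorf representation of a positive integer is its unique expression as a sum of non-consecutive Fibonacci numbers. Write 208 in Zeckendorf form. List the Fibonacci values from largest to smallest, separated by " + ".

144 + 55 + 8 + 1

144 ≤ 208 < 233, so take 144; remainder 64
55 ≤ 64 < 89, so take 55; remainder 9
8 ≤ 9 < 13, so take 8; remainder 1
1 ≤ 1 < 2, so take 1; remainder 0
So 208 = 144 + 55 + 8 + 1, with no two terms consecutive in the sequence.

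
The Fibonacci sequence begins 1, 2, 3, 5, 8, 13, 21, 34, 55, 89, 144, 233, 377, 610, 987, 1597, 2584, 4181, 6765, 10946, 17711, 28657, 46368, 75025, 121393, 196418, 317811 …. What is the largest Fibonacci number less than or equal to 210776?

196418

196418 ≤ 210776 < 317811, so the largest Fibonacci number not exceeding 210776 is 196418.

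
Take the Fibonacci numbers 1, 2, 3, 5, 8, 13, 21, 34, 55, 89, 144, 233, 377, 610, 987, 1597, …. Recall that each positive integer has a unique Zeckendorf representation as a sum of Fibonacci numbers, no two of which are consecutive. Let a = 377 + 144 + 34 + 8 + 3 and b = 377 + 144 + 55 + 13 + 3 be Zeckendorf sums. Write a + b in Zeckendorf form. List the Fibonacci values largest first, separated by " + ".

987 + 144 + 21 + 5 + 1

The two numbers are 566 and 592, so their sum is 1158.
987 ≤ 1158 < 1597, so take 987; remainder 171
144 ≤ 171 < 233, so take 144; remainder 27
21 ≤ 27 < 34, so take 21; remainder 6
5 ≤ 6 < 8, so take 5; remainder 1
1 ≤ 1 < 2, so take 1; remainder 0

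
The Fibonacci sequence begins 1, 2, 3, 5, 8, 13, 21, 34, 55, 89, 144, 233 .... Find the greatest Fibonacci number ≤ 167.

144

144 ≤ 167 < 233, so the largest Fibonacci number not exceeding 167 is 144.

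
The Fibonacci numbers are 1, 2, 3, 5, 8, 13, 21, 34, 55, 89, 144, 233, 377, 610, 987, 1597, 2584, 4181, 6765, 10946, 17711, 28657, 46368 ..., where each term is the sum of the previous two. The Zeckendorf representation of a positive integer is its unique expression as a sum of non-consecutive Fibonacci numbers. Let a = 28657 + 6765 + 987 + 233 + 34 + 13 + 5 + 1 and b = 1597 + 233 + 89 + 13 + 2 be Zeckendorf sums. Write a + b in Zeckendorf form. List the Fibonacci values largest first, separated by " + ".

The two numbers are 36695 and 1934, so their sum is 38629.
Repeatedly subtract the largest Fibonacci number that fits:
largest Fibonacci ≤ 38629 is 28657; 38629 − 28657 = 9972
largest Fibonacci ≤ 9972 is 6765; 9972 − 6765 = 3207
largest Fibonacci ≤ 3207 is 2584; 3207 − 2584 = 623
largest Fibonacci ≤ 623 is 610; 623 − 610 = 13
largest Fibonacci ≤ 13 is 13; 13 − 13 = 0

28657 + 6765 + 2584 + 610 + 13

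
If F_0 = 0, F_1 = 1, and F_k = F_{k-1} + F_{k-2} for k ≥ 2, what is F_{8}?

21

Iterating the recurrence up to F_{3} = 2 and F_{2} = 1:
F_{4} = F_{3} + F_{2} = 2 + 1 = 3
F_{5} = F_{4} + F_{3} = 3 + 2 = 5
F_{6} = F_{5} + F_{4} = 5 + 3 = 8
F_{7} = F_{6} + F_{5} = 8 + 5 = 13
F_{8} = F_{7} + F_{6} = 13 + 8 = 21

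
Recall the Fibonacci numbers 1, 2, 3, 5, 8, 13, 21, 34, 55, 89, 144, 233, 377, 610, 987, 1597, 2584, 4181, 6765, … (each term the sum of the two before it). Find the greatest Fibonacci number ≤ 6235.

4181 ≤ 6235 < 6765, so the largest Fibonacci number not exceeding 6235 is 4181.

4181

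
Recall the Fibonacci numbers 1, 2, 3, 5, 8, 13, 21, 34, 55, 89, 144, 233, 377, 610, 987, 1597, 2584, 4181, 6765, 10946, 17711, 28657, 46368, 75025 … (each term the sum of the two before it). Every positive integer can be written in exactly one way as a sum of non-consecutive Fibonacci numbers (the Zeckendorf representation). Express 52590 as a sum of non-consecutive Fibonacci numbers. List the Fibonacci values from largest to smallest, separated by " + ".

52590 − 46368 = 6222
6222 − 4181 = 2041
2041 − 1597 = 444
444 − 377 = 67
67 − 55 = 12
12 − 8 = 4
4 − 3 = 1
1 − 1 = 0
So 52590 = 46368 + 4181 + 1597 + 377 + 55 + 8 + 3 + 1, with no two terms consecutive in the sequence.

46368 + 4181 + 1597 + 377 + 55 + 8 + 3 + 1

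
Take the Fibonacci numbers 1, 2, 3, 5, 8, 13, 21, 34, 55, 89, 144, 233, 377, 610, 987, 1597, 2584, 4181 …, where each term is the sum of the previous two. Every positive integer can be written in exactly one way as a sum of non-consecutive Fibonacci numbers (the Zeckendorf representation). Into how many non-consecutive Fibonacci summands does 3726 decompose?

5

take 2584 (≤ 3726); 3726 − 2584 = 1142
take 987 (≤ 1142); 1142 − 987 = 155
take 144 (≤ 155); 155 − 144 = 11
take 8 (≤ 11); 11 − 8 = 3
take 3 (≤ 3); 3 − 3 = 0
3726 = 2584 + 987 + 144 + 8 + 3, which has 5 terms.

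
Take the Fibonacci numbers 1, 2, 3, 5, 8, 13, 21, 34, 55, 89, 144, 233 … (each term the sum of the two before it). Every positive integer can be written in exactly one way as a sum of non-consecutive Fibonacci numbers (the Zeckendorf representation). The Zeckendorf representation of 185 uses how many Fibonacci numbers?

take 144 (≤ 185); 185 − 144 = 41
take 34 (≤ 41); 41 − 34 = 7
take 5 (≤ 7); 7 − 5 = 2
take 2 (≤ 2); 2 − 2 = 0
185 = 144 + 34 + 5 + 2, which has 4 terms.

4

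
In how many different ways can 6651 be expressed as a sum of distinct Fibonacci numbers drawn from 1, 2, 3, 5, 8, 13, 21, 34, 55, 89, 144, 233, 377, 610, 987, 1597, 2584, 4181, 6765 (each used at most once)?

27

6651 = 4181+1597+610+233+21+8+1 = 4181+1597+610+233+21+5+3+1 = 4181+1597+610+144+89+21+8+1 = 4181+1597+610+233+13+8+5+3+1 = … (23 more), for 27 in all.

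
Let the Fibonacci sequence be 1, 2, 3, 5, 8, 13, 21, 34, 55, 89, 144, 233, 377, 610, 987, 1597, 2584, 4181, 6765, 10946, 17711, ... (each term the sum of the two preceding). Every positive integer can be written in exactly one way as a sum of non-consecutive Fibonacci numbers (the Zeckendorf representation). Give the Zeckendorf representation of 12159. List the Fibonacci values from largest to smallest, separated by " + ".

10946 + 987 + 144 + 55 + 21 + 5 + 1

12159 − 10946 = 1213
1213 − 987 = 226
226 − 144 = 82
82 − 55 = 27
27 − 21 = 6
6 − 5 = 1
1 − 1 = 0
So 12159 = 10946 + 987 + 144 + 55 + 21 + 5 + 1, with no two terms consecutive in the sequence.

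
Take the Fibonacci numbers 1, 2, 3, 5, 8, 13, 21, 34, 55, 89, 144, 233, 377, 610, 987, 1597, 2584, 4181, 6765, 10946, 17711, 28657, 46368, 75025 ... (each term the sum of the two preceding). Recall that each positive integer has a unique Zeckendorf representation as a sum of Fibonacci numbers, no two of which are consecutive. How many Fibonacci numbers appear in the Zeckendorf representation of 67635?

take 46368 (≤ 67635); 67635 − 46368 = 21267
take 17711 (≤ 21267); 21267 − 17711 = 3556
take 2584 (≤ 3556); 3556 − 2584 = 972
take 610 (≤ 972); 972 − 610 = 362
take 233 (≤ 362); 362 − 233 = 129
take 89 (≤ 129); 129 − 89 = 40
take 34 (≤ 40); 40 − 34 = 6
take 5 (≤ 6); 6 − 5 = 1
take 1 (≤ 1); 1 − 1 = 0
67635 = 46368 + 17711 + 2584 + 610 + 233 + 89 + 34 + 5 + 1, which has 9 terms.

9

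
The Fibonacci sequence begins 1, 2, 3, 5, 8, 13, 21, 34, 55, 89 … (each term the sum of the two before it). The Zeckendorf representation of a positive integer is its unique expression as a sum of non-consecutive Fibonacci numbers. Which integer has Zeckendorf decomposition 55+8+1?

55+8+1 = 64.

64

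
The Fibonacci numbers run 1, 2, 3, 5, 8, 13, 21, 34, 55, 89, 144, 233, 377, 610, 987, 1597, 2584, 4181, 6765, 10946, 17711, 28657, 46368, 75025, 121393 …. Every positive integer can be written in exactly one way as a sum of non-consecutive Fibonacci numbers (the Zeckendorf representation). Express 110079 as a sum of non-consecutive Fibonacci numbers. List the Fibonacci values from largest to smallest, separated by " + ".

largest Fibonacci ≤ 110079 is 75025; 110079 − 75025 = 35054
largest Fibonacci ≤ 35054 is 28657; 35054 − 28657 = 6397
largest Fibonacci ≤ 6397 is 4181; 6397 − 4181 = 2216
largest Fibonacci ≤ 2216 is 1597; 2216 − 1597 = 619
largest Fibonacci ≤ 619 is 610; 619 − 610 = 9
largest Fibonacci ≤ 9 is 8; 9 − 8 = 1
largest Fibonacci ≤ 1 is 1; 1 − 1 = 0
So 110079 = 75025 + 28657 + 4181 + 1597 + 610 + 8 + 1, with no two terms consecutive in the sequence.

75025 + 28657 + 4181 + 1597 + 610 + 8 + 1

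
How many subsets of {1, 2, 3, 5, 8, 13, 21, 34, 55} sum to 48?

5

Starting from the Zeckendorf form and repeatedly splitting a term F_k into F_{k−1} + F_{k−2} (when neither is already used) reaches every representation.
48 = 34+13+1 = 34+8+5+1 = 34+8+3+2+1 = … (2 more), for 5 in all.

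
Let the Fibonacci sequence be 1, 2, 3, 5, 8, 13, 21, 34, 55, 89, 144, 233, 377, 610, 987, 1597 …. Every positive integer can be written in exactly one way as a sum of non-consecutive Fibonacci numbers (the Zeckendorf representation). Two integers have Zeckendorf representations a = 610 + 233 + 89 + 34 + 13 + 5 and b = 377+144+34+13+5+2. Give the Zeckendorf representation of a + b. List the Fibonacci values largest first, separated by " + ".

987 + 377 + 144 + 34 + 13 + 3 + 1

The two numbers are 984 and 575, so their sum is 1559.
Greedy algorithm:
subtract 987 from 1559: 572 remains
subtract 377 from 572: 195 remains
subtract 144 from 195: 51 remains
subtract 34 from 51: 17 remains
subtract 13 from 17: 4 remains
subtract 3 from 4: 1 remains
subtract 1 from 1: 0 remains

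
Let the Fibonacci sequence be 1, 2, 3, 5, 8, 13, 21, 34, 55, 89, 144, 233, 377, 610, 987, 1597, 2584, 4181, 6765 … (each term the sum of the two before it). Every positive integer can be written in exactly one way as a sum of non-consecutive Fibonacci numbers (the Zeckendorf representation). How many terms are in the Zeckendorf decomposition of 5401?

3

take 4181 (≤ 5401); 5401 − 4181 = 1220
take 987 (≤ 1220); 1220 − 987 = 233
take 233 (≤ 233); 233 − 233 = 0
5401 = 4181 + 987 + 233, which has 3 terms.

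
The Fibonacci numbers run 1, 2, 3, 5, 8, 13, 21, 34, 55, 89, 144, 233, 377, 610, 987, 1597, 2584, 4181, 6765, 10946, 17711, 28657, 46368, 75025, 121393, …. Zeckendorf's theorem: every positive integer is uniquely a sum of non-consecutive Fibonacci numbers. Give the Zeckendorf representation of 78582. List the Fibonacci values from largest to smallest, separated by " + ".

78582: greatest Fibonacci not exceeding it is 75025, leaving 3557
3557: greatest Fibonacci not exceeding it is 2584, leaving 973
973: greatest Fibonacci not exceeding it is 610, leaving 363
363: greatest Fibonacci not exceeding it is 233, leaving 130
130: greatest Fibonacci not exceeding it is 89, leaving 41
41: greatest Fibonacci not exceeding it is 34, leaving 7
7: greatest Fibonacci not exceeding it is 5, leaving 2
2: greatest Fibonacci not exceeding it is 2, leaving 0
So 78582 = 75025 + 2584 + 610 + 233 + 89 + 34 + 5 + 2, with no two terms consecutive in the sequence.

75025 + 2584 + 610 + 233 + 89 + 34 + 5 + 2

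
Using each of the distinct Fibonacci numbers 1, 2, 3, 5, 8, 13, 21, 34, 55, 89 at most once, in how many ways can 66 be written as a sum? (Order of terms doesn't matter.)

7

Starting from the Zeckendorf form and repeatedly splitting a term F_k into F_{k−1} + F_{k−2} (when neither is already used) reaches every representation.
66 = 55+8+3 = 55+8+2+1 = 34+21+8+3 = 55+5+3+2+1 = 34+21+8+2+1 = … (2 more), for 7 in all.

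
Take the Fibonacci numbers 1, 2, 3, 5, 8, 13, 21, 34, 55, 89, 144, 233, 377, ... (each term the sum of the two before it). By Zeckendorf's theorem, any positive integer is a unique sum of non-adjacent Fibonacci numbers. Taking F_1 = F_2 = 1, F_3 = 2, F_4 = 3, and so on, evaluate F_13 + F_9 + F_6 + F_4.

278

F_13 + F_9 + F_6 + F_4 = 233 + 34 + 8 + 3 = 278.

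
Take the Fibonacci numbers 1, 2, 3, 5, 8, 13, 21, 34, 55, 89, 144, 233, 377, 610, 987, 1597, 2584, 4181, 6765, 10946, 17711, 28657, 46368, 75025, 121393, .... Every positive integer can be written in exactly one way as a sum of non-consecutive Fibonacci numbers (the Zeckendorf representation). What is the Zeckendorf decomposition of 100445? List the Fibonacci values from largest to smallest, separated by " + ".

Repeatedly subtract the largest Fibonacci number that fits:
take 75025 (≤ 100445); 100445 − 75025 = 25420
take 17711 (≤ 25420); 25420 − 17711 = 7709
take 6765 (≤ 7709); 7709 − 6765 = 944
take 610 (≤ 944); 944 − 610 = 334
take 233 (≤ 334); 334 − 233 = 101
take 89 (≤ 101); 101 − 89 = 12
take 8 (≤ 12); 12 − 8 = 4
take 3 (≤ 4); 4 − 3 = 1
take 1 (≤ 1); 1 − 1 = 0
So 100445 = 75025 + 17711 + 6765 + 610 + 233 + 89 + 8 + 3 + 1, with no two terms consecutive in the sequence.

75025 + 17711 + 6765 + 610 + 233 + 89 + 8 + 3 + 1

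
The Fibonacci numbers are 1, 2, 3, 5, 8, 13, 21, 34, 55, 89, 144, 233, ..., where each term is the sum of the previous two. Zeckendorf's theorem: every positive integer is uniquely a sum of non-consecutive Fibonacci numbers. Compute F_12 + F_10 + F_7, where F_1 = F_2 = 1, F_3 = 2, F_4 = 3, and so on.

F_12 + F_10 + F_7 = 144 + 55 + 13 = 212.

212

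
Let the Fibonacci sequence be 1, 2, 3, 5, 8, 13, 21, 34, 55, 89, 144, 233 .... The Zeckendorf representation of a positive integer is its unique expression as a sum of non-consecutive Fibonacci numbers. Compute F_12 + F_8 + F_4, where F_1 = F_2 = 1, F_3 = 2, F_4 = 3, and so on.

168

F_12 + F_8 + F_4 = 144 + 21 + 3 = 168.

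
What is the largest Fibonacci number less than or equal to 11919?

10946

10946 ≤ 11919 < 17711, so the largest Fibonacci number not exceeding 11919 is 10946.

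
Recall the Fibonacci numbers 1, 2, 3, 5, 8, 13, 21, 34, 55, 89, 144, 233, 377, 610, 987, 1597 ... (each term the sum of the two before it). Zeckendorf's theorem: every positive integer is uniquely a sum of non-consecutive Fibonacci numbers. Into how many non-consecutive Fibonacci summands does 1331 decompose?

5

1331 − 987 = 344
344 − 233 = 111
111 − 89 = 22
22 − 21 = 1
1 − 1 = 0
1331 = 987 + 233 + 89 + 21 + 1, which has 5 terms.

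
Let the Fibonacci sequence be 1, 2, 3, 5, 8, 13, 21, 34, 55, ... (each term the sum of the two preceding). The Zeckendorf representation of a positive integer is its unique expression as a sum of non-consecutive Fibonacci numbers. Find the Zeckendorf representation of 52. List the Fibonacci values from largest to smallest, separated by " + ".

34 + 13 + 5

34 ≤ 52 < 55, so take 34; remainder 18
13 ≤ 18 < 21, so take 13; remainder 5
5 ≤ 5 < 8, so take 5; remainder 0
So 52 = 34 + 13 + 5, with no two terms consecutive in the sequence.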